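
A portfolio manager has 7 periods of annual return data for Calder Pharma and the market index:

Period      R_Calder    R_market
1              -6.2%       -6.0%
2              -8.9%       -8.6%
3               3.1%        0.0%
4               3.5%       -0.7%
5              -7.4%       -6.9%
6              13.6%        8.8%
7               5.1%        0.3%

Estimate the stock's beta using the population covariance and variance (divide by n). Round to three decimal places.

Mean R_i = (-6.2 − 8.9 + 3.1 + 3.5 − 7.4 + 13.6 + 5.1) / 7 = 0.4000%
Mean R_m = (-6.0 − 8.6 + 0.0 − 0.7 − 6.9 + 8.8 + 0.3) / 7 = -1.8714%
Σ(R_i − R̄_i)(R_m − R̄_m) = 288.8000  ⇒  Cov = 288.8000 / 7 = 41.2571
Σ(R_m − R̄_m)² = 211.0743  ⇒  Var(R_m) = 211.0743 / 7 = 30.1535
β = Cov / Var(R_m) = 41.2571 / 30.1535 = 1.3682

1.368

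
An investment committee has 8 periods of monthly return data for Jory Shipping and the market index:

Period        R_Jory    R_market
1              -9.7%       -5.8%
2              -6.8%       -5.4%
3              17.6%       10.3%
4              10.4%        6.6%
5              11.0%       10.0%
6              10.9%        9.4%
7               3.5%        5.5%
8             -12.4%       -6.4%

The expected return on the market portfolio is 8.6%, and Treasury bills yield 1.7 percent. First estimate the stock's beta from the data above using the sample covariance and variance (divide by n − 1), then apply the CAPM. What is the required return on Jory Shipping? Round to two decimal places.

11.73%

Mean R_i = (-9.7 − 6.8 + 17.6 + 10.4 + 11.0 + 10.9 + 3.5 − 12.4) / 8 = 3.0625%
Mean R_m = (-5.8 − 5.4 + 10.3 + 6.6 + 10.0 + 9.4 + 5.5 − 6.4) / 8 = 3.0250%
Σ(R_i − R̄_i)(R_m − R̄_m) = 579.8575  ⇒  Cov = 579.8575 / 7 = 82.8368
Σ(R_m − R̄_m)² = 398.8150  ⇒  Var(R_m) = 398.8150 / 7 = 56.9736
β = Cov / Var(R_m) = 82.8368 / 56.9736 = 1.4540
MRP = 8.6% − 1.7% = 6.90%
E(R) = R_f + β × MRP = 1.7% + 1.4540 × 6.9% = 11.73%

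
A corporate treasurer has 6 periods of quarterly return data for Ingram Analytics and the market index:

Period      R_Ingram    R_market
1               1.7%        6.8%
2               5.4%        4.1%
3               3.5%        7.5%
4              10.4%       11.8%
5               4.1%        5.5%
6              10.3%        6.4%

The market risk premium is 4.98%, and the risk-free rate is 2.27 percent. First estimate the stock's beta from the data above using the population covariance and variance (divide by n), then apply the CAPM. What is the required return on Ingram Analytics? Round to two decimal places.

Mean R_i = (1.7 + 5.4 + 3.5 + 10.4 + 4.1 + 10.3) / 6 = 5.9000%
Mean R_m = (6.8 + 4.1 + 7.5 + 11.8 + 5.5 + 6.4) / 6 = 7.0167%
Σ(R_i − R̄_i)(R_m − R̄_m) = 22.7500  ⇒  Cov = 22.7500 / 6 = 3.7917
Σ(R_m − R̄_m)² = 34.3483  ⇒  Var(R_m) = 34.3483 / 6 = 5.7247
β = Cov / Var(R_m) = 3.7917 / 5.7247 = 0.6623
E(R) = R_f + β × MRP = 2.27% + 0.6623 × 4.98% = 5.57%

5.57%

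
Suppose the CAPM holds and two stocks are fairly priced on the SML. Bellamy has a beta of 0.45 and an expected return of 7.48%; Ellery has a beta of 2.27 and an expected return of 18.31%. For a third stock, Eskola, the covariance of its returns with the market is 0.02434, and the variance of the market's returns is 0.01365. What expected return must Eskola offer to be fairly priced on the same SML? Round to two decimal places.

MRP = (18.31% − 7.48%) / (2.27 − 0.45) = 5.9505%
R_f = 7.48% − 0.45 × 5.9505% = 4.8023%
β_Eskola = Cov / Var(R_m) = 0.02434 / 0.01365 = 1.7832
E(R_Eskola) = R_f + β × MRP = 4.8023% + 1.7832 × 5.9505% = 15.41%

15.41%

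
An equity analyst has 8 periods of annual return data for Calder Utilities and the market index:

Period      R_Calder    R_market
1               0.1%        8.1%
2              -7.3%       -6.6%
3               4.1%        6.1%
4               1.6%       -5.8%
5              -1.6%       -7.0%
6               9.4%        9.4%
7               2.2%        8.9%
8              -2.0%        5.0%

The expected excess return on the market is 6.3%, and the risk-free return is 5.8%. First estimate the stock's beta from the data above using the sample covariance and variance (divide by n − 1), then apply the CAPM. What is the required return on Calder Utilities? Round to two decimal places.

8.43%

Mean R_i = (0.1 − 7.3 + 4.1 + 1.6 − 1.6 + 9.4 + 2.2 − 2.0) / 8 = 0.8125%
Mean R_m = (8.1 − 6.6 + 6.1 − 5.8 − 7.0 + 9.4 + 8.9 + 5.0) / 8 = 2.2625%
Σ(R_i − R̄_i)(R_m − R̄_m) = 159.1538  ⇒  Cov = 159.1538 / 7 = 22.7363
Σ(R_m − R̄_m)² = 380.6388  ⇒  Var(R_m) = 380.6388 / 7 = 54.3770
β = Cov / Var(R_m) = 22.7363 / 54.3770 = 0.4181
E(R) = R_f + β × MRP = 5.8% + 0.4181 × 6.3% = 8.43%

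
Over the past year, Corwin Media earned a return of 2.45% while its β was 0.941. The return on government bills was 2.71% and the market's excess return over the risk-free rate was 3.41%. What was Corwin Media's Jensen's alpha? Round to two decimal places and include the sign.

-3.47%

CAPM benchmark = R_f + β(R_m − R_f) = 2.71% + 0.941 × 3.41% = 5.91881%
α = actual − benchmark = 2.45% − 5.91881% = -3.47%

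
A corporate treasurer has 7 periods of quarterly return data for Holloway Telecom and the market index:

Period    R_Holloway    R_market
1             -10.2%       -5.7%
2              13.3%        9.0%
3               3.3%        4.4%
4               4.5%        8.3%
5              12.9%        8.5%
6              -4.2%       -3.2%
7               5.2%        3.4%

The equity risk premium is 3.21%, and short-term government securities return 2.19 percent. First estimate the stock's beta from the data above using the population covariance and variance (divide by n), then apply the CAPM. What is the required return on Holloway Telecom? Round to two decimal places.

Mean R_i = (-10.2 + 13.3 + 3.3 + 4.5 + 12.9 − 4.2 + 5.2) / 7 = 3.5429%
Mean R_m = (-5.7 + 9.0 + 4.4 + 8.3 + 8.5 − 3.2 + 3.4) / 7 = 3.5286%
Σ(R_i − R̄_i)(R_m − R̄_m) = 282.9714  ⇒  Cov = 282.9714 / 7 = 40.4245
Σ(R_m − R̄_m)² = 208.6343  ⇒  Var(R_m) = 208.6343 / 7 = 29.8049
β = Cov / Var(R_m) = 40.4245 / 29.8049 = 1.3563
E(R) = R_f + β × MRP = 2.19% + 1.3563 × 3.21% = 6.54%

6.54%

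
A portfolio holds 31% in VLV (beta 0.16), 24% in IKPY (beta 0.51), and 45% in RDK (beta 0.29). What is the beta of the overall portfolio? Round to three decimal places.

β_P = Σ w_i β_i = 0.31×0.16 + 0.24×0.51 + 0.45×0.29 = 0.3025

0.303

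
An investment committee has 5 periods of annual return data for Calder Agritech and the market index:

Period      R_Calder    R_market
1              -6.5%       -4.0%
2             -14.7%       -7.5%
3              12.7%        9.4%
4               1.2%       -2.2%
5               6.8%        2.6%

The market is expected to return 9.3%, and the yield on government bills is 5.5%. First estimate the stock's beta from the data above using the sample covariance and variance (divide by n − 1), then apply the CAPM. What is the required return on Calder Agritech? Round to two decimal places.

Mean R_i = (-6.5 − 14.7 + 12.7 + 1.2 + 6.8) / 5 = -0.1000%
Mean R_m = (-4.0 − 7.5 + 9.4 − 2.2 + 2.6) / 5 = -0.3400%
Σ(R_i − R̄_i)(R_m − R̄_m) = 270.5000  ⇒  Cov = 270.5000 / 4 = 67.6250
Σ(R_m − R̄_m)² = 171.6320  ⇒  Var(R_m) = 171.6320 / 4 = 42.9080
β = Cov / Var(R_m) = 67.6250 / 42.9080 = 1.5760
MRP = 9.3% − 5.5% = 3.80%
E(R) = R_f + β × MRP = 5.5% + 1.5760 × 3.8% = 11.49%

11.49%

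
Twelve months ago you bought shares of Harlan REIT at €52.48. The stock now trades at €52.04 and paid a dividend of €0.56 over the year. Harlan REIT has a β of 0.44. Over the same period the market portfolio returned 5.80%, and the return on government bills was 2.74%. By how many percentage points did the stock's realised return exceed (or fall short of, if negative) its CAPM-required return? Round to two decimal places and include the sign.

Realised HPR = (P1 + D1 − P0) / P0 = (52.04 + 0.56 − 52.48) / 52.48 = 0.12 / 52.48 = 0.2287%
MRP = 5.80% − 2.74% = 3.06%
CAPM required = R_f + β·MRP = 2.74% + 0.44 × 3.06% = 4.0864%
α = realised − required = 0.2287% − 4.0864% = -3.86%

-3.86%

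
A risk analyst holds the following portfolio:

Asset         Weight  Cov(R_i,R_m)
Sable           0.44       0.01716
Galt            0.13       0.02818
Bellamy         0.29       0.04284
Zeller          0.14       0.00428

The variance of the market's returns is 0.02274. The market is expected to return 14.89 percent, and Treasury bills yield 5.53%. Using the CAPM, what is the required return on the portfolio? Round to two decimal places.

15.51%

β_Sable = 0.01716 / 0.02274 = 0.7546
β_Galt = 0.02818 / 0.02274 = 1.2392
β_Bellamy = 0.04284 / 0.02274 = 1.8839
β_Zeller = 0.00428 / 0.02274 = 0.1882
β_P = Σ w_i β_i = 0.44×0.7546 + 0.13×1.2392 + 0.29×1.8839 + 0.14×0.1882 = 1.0658
MRP = 14.89% − 5.53% = 9.36%
E(R_P) = R_f + β_P × MRP = 5.53% + 1.0658 × 9.36% = 15.51%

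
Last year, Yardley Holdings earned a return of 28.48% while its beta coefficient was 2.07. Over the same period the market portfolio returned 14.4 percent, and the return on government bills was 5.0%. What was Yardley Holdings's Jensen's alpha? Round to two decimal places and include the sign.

Market excess return = 14.4% − 5.0% = 9.40%
CAPM benchmark = R_f + β(R_m − R_f) = 5.0% + 2.07 × 9.4% = 24.4580%
α = actual − benchmark = 28.48% − 24.4580% = +4.02%

+4.02%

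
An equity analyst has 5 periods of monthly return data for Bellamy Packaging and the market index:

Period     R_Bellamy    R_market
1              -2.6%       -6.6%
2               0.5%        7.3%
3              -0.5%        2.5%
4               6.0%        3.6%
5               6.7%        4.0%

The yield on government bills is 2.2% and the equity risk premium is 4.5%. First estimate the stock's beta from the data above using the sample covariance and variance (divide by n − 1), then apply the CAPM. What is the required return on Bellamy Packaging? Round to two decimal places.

Mean R_i = (-2.6 + 0.5 − 0.5 + 6.0 + 6.7) / 5 = 2.0200%
Mean R_m = (-6.6 + 7.3 + 2.5 + 3.6 + 4.0) / 5 = 2.1600%
Σ(R_i − R̄_i)(R_m − R̄_m) = 46.1440  ⇒  Cov = 46.1440 / 4 = 11.5360
Σ(R_m − R̄_m)² = 108.7320  ⇒  Var(R_m) = 108.7320 / 4 = 27.1830
β = Cov / Var(R_m) = 11.5360 / 27.1830 = 0.4244
E(R) = R_f + β × MRP = 2.2% + 0.4244 × 4.5% = 4.11%

4.11%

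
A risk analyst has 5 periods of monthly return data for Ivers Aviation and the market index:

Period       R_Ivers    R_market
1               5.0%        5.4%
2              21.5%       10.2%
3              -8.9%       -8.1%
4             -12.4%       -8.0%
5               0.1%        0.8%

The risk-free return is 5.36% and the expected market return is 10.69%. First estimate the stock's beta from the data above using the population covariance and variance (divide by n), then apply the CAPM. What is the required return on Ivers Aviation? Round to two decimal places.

13.80%

Mean R_i = (5.0 + 21.5 − 8.9 − 12.4 + 0.1) / 5 = 1.0600%
Mean R_m = (5.4 + 10.2 − 8.1 − 8.0 + 0.8) / 5 = 0.0600%
Σ(R_i − R̄_i)(R_m − R̄_m) = 417.3520  ⇒  Cov = 417.3520 / 5 = 83.4704
Σ(R_m − R̄_m)² = 263.4320  ⇒  Var(R_m) = 263.4320 / 5 = 52.6864
β = Cov / Var(R_m) = 83.4704 / 52.6864 = 1.5843
MRP = 10.69% − 5.36% = 5.33%
E(R) = R_f + β × MRP = 5.36% + 1.5843 × 5.33% = 13.80%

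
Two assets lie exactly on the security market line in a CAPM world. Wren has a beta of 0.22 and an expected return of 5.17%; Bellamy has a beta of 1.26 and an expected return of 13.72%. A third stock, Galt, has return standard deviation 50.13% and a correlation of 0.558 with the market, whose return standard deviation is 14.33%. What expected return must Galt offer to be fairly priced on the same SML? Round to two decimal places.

19.41%

MRP = (13.72% − 5.17%) / (1.26 − 0.22) = 8.2212%
R_f = 5.17% − 0.22 × 8.2212% = 3.3613%
β_Galt = ρ·σ_i/σ_m = 0.558 × 50.13 / 14.33 = 1.9520
E(R_Galt) = R_f + β × MRP = 3.3613% + 1.9520 × 8.2212% = 19.41%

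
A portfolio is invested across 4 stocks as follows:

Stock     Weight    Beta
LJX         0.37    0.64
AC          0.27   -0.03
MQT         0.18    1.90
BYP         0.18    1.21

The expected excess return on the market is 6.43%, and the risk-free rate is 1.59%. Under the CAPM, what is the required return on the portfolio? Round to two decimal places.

6.66%

β_P = Σ w_i β_i = 0.37×0.64 + 0.27×-0.03 + 0.18×1.90 + 0.18×1.21 = 0.7885
E(R_P) = R_f + β_P × MRP = 1.59% + 0.7885 × 6.43% = 6.66%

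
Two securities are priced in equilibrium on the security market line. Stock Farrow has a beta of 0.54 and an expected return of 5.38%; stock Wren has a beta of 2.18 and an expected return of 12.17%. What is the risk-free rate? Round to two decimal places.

3.14%

Both satisfy E(R) = R_f + β·MRP, so the slope of the SML is
MRP = (12.17% − 5.38%) / (2.18 − 0.54) = 6.79% / 1.64 = 4.1402%
R_f = E(R_Farrow) − β_Farrow·MRP = 5.38% − 0.54 × 4.1402% = 3.1443%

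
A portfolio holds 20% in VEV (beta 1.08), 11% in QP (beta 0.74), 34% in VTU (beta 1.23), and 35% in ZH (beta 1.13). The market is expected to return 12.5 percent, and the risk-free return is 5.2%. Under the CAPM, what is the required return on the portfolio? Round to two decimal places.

β_P = Σ w_i β_i = 0.20×1.08 + 0.11×0.74 + 0.34×1.23 + 0.35×1.13 = 1.1111
MRP = 12.5% − 5.2% = 7.30%
E(R_P) = R_f + β_P × MRP = 5.2% + 1.1111 × 7.3% = 13.31%

13.31%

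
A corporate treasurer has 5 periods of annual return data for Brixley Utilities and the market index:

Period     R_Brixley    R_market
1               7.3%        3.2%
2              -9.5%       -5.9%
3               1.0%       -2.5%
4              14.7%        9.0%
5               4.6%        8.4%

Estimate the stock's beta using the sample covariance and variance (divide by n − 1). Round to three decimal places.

Mean R_i = (7.3 − 9.5 + 1.0 + 14.7 + 4.6) / 5 = 3.6200%
Mean R_m = (3.2 − 5.9 − 2.5 + 9.0 + 8.4) / 5 = 2.4400%
Σ(R_i − R̄_i)(R_m − R̄_m) = 203.6860  ⇒  Cov = 203.6860 / 4 = 50.9215
Σ(R_m − R̄_m)² = 173.0920  ⇒  Var(R_m) = 173.0920 / 4 = 43.2730
β = Cov / Var(R_m) = 50.9215 / 43.2730 = 1.1767

1.177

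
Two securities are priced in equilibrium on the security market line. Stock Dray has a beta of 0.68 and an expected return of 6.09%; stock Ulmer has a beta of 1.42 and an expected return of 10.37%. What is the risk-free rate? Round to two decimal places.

2.16%

Both satisfy E(R) = R_f + β·MRP, so the slope of the SML is
MRP = (10.37% − 6.09%) / (1.42 − 0.68) = 4.28% / 0.74 = 5.7838%
R_f = E(R_Dray) − β_Dray·MRP = 6.09% − 0.68 × 5.7838% = 2.1570%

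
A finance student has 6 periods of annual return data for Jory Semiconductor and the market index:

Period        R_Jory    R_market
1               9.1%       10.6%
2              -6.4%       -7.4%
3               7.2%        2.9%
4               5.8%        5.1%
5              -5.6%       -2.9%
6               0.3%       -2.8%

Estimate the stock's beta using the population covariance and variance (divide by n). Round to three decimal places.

0.941

Mean R_i = (9.1 − 6.4 + 7.2 + 5.8 − 5.6 + 0.3) / 6 = 1.7333%
Mean R_m = (10.6 − 7.4 + 2.9 + 5.1 − 2.9 − 2.8) / 6 = 0.9167%
Σ(R_i − R̄_i)(R_m − R̄_m) = 200.1467  ⇒  Cov = 200.1467 / 6 = 33.3578
Σ(R_m − R̄_m)² = 212.7483  ⇒  Var(R_m) = 212.7483 / 6 = 35.4581
β = Cov / Var(R_m) = 33.3578 / 35.4581 = 0.9408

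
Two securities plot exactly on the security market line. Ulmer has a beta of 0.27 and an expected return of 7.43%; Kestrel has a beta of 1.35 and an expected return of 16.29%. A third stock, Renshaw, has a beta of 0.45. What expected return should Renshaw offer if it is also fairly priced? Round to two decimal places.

8.91%

MRP (SML slope) = (16.29% − 7.43%) / (1.35 − 0.27) = 8.86% / 1.08 = 8.2037%
R_f (intercept) = 7.43% − 0.27 × 8.2037% = 5.2150%
E(R_Renshaw) = R_f + β × MRP = 5.2150% + 0.45 × 8.2037% = 8.91%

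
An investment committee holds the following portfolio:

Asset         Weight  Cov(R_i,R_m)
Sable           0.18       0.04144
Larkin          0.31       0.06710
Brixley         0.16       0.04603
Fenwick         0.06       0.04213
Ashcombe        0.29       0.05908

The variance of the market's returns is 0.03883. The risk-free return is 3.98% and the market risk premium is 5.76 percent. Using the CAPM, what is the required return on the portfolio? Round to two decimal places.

12.18%

β_Sable = 0.04144 / 0.03883 = 1.0672
β_Larkin = 0.06710 / 0.03883 = 1.7280
β_Brixley = 0.04603 / 0.03883 = 1.1854
β_Fenwick = 0.04213 / 0.03883 = 1.0850
β_Ashcombe = 0.05908 / 0.03883 = 1.5215
β_P = Σ w_i β_i = 0.18×1.0672 + 0.31×1.7280 + 0.16×1.1854 + 0.06×1.0850 + 0.29×1.5215 = 1.4238
E(R_P) = R_f + β_P × MRP = 3.98% + 1.4238 × 5.76% = 12.18%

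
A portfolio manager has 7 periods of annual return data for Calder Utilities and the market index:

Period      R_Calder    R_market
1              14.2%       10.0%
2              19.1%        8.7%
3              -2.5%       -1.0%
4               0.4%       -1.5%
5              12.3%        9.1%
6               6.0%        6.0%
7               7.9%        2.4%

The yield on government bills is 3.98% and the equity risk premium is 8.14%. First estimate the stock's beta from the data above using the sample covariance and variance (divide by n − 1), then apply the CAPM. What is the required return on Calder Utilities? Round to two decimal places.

15.54%

Mean R_i = (14.2 + 19.1 − 2.5 + 0.4 + 12.3 + 6.0 + 7.9) / 7 = 8.2000%
Mean R_m = (10.0 + 8.7 − 1.0 − 1.5 + 9.1 + 6.0 + 2.4) / 7 = 4.8143%
Σ(R_i − R̄_i)(R_m − R̄_m) = 200.6200  ⇒  Cov = 200.6200 / 6 = 33.4367
Σ(R_m − R̄_m)² = 141.2686  ⇒  Var(R_m) = 141.2686 / 6 = 23.5448
β = Cov / Var(R_m) = 33.4367 / 23.5448 = 1.4201
E(R) = R_f + β × MRP = 3.98% + 1.4201 × 8.14% = 15.54%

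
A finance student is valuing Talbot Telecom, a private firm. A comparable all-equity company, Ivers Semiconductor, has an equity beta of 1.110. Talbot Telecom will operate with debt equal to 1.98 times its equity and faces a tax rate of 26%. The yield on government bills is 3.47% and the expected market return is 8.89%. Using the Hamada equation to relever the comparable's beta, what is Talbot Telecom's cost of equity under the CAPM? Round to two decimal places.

β_L = β_U × [1 + (1 − t)(D/E)] = 1.110 × [1 + (1 − 0.26) × 1.98]
    = 1.110 × [1 + 0.74 × 1.98] = 1.110 × 2.4652 = 2.7364
MRP = 8.89% − 3.47% = 5.42%
E(R) = R_f + β_L × MRP = 3.47% + 2.7364 × 5.42% = 18.30%

18.30%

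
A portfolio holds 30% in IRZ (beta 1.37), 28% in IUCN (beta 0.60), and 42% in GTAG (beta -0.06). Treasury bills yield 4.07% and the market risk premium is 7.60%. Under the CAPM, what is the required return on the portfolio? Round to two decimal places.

8.28%

β_P = Σ w_i β_i = 0.30×1.37 + 0.28×0.60 + 0.42×-0.06 = 0.5538
E(R_P) = R_f + β_P × MRP = 4.07% + 0.5538 × 7.60% = 8.28%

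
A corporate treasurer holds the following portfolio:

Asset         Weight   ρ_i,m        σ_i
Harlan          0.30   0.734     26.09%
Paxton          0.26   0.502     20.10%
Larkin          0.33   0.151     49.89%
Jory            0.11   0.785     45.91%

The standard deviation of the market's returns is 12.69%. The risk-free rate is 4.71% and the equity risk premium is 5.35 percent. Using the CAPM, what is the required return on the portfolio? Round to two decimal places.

10.96%

β_Harlan = 0.734 × 26.09% / 12.69% = 1.5091
β_Paxton = 0.502 × 20.10% / 12.69% = 0.7951
β_Larkin = 0.151 × 49.89% / 12.69% = 0.5936
β_Jory = 0.785 × 45.91% / 12.69% = 2.8400
β_P = Σ w_i β_i = 0.30×1.5091 + 0.26×0.7951 + 0.33×0.5936 + 0.11×2.8400 = 1.1677
E(R_P) = R_f + β_P × MRP = 4.71% + 1.1677 × 5.35% = 10.96%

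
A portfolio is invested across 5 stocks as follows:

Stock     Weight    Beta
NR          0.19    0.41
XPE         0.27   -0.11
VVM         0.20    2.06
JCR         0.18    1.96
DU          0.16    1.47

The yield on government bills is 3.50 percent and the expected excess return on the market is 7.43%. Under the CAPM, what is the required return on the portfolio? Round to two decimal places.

11.29%

β_P = Σ w_i β_i = 0.19×0.41 + 0.27×-0.11 + 0.20×2.06 + 0.18×1.96 + 0.16×1.47 = 1.0482
E(R_P) = R_f + β_P × MRP = 3.50% + 1.0482 × 7.43% = 11.29%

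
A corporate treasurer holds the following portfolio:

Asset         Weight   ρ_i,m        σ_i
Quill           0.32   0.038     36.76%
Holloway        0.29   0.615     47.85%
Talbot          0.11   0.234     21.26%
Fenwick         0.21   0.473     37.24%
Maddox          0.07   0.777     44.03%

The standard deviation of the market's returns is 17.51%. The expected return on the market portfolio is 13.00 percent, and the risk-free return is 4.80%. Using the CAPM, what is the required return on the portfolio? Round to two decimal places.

β_Quill = 0.038 × 36.76% / 17.51% = 0.0798
β_Holloway = 0.615 × 47.85% / 17.51% = 1.6806
β_Talbot = 0.234 × 21.26% / 17.51% = 0.2841
β_Fenwick = 0.473 × 37.24% / 17.51% = 1.0060
β_Maddox = 0.777 × 44.03% / 17.51% = 1.9538
β_P = Σ w_i β_i = 0.32×0.0798 + 0.29×1.6806 + 0.11×0.2841 + 0.21×1.0060 + 0.07×1.9538 = 0.8922
MRP = 13.00% − 4.80% = 8.20%
E(R_P) = R_f + β_P × MRP = 4.80% + 0.8922 × 8.20% = 12.12%

12.12%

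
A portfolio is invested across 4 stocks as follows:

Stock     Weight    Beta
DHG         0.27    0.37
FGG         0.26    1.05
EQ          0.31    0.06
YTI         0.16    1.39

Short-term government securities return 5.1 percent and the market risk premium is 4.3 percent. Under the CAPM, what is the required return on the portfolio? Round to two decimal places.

7.74%

β_P = Σ w_i β_i = 0.27×0.37 + 0.26×1.05 + 0.31×0.06 + 0.16×1.39 = 0.6139
E(R_P) = R_f + β_P × MRP = 5.1% + 0.6139 × 4.3% = 7.74%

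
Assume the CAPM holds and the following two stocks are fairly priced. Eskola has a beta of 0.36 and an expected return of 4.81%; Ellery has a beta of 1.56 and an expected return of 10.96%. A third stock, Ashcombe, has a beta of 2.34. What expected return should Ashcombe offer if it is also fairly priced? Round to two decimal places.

MRP (SML slope) = (10.96% − 4.81%) / (1.56 − 0.36) = 6.15% / 1.20 = 5.1250%
R_f (intercept) = 4.81% − 0.36 × 5.1250% = 2.9650%
E(R_Ashcombe) = R_f + β × MRP = 2.9650% + 2.34 × 5.1250% = 14.96%

14.96%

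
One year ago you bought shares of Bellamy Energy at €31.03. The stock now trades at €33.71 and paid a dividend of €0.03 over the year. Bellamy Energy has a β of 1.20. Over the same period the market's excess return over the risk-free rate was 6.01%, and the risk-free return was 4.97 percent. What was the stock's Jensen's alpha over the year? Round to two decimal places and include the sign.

Realised HPR = (P1 + D1 − P0) / P0 = (33.71 + 0.03 − 31.03) / 31.03 = 2.71 / 31.03 = 8.7335%
CAPM required = R_f + β·MRP = 4.97% + 1.20 × 6.01% = 12.1820%
α = realised − required = 8.7335% − 12.1820% = -3.45%

-3.45%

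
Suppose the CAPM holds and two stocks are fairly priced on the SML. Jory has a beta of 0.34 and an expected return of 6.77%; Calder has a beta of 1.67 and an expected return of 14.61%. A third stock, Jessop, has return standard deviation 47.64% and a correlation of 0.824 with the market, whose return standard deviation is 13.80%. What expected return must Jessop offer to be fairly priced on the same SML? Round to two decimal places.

21.53%

MRP = (14.61% − 6.77%) / (1.67 − 0.34) = 5.8947%
R_f = 6.77% − 0.34 × 5.8947% = 4.7658%
β_Jessop = ρ·σ_i/σ_m = 0.824 × 47.64 / 13.80 = 2.8446
E(R_Jessop) = R_f + β × MRP = 4.7658% + 2.8446 × 5.8947% = 21.53%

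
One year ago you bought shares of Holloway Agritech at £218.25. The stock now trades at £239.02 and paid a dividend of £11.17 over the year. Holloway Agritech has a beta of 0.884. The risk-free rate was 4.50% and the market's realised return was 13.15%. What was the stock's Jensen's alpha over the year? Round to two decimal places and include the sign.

Realised HPR = (P1 + D1 − P0) / P0 = (239.02 + 11.17 − 218.25) / 218.25 = 31.94 / 218.25 = 14.6346%
MRP = 13.15% − 4.50% = 8.65%
CAPM required = R_f + β·MRP = 4.50% + 0.884 × 8.65% = 12.14660%
α = realised − required = 14.6346% − 12.14660% = +2.49%

+2.49%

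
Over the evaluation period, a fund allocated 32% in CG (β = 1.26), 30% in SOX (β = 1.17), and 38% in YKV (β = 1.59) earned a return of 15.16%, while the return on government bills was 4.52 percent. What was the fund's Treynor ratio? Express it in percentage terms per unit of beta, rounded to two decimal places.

β_P = 0.32×1.26 + 0.30×1.17 + 0.38×1.59 = 1.3584
Treynor = (R_P − R_f) / β_P = (15.16% − 4.52%) / 1.3584 = 10.64% / 1.3584 = 7.83%

7.83%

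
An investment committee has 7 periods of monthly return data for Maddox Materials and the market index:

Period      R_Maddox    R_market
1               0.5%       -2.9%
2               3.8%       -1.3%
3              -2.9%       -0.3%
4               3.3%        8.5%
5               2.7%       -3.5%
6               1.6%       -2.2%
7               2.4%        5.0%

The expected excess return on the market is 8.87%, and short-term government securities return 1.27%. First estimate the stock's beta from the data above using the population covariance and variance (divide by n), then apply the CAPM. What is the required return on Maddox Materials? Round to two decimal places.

2.44%

Mean R_i = (0.5 + 3.8 − 2.9 + 3.3 + 2.7 + 1.6 + 2.4) / 7 = 1.6286%
Mean R_m = (-2.9 − 1.3 − 0.3 + 8.5 − 3.5 − 2.2 + 5.0) / 7 = 0.4714%
Σ(R_i − R̄_i)(R_m − R̄_m) = 16.1857  ⇒  Cov = 16.1857 / 7 = 2.3122
Σ(R_m − R̄_m)² = 122.9743  ⇒  Var(R_m) = 122.9743 / 7 = 17.5678
β = Cov / Var(R_m) = 2.3122 / 17.5678 = 0.1316
E(R) = R_f + β × MRP = 1.27% + 0.1316 × 8.87% = 2.44%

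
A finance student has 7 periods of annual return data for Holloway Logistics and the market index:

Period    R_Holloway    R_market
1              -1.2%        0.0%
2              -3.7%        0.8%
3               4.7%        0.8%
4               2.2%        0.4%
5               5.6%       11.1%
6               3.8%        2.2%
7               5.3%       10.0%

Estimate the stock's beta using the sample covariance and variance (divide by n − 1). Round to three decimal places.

0.470

Mean R_i = (-1.2 − 3.7 + 4.7 + 2.2 + 5.6 + 3.8 + 5.3) / 7 = 2.3857%
Mean R_m = (0.0 + 0.8 + 0.8 + 0.4 + 11.1 + 2.2 + 10.0) / 7 = 3.6143%
Σ(R_i − R̄_i)(R_m − R̄_m) = 64.8414  ⇒  Cov = 64.8414 / 6 = 10.8069
Σ(R_m − R̄_m)² = 138.0486  ⇒  Var(R_m) = 138.0486 / 6 = 23.0081
β = Cov / Var(R_m) = 10.8069 / 23.0081 = 0.4697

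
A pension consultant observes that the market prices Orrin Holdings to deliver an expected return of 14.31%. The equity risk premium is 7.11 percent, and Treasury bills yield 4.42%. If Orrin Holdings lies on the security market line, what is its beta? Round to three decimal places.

β = (E(R) − R_f) / MRP = (14.31% − 4.42%) / 7.11% = 9.89% / 7.11% = 1.391

1.391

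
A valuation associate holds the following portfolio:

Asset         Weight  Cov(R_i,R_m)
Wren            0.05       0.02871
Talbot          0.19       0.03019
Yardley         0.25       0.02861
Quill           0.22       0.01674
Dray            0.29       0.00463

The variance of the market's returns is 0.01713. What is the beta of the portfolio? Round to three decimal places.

β_Wren = 0.02871 / 0.01713 = 1.6760
β_Talbot = 0.03019 / 0.01713 = 1.7624
β_Yardley = 0.02861 / 0.01713 = 1.6702
β_Quill = 0.01674 / 0.01713 = 0.9772
β_Dray = 0.00463 / 0.01713 = 0.2703
β_P = Σ w_i β_i = 0.05×1.6760 + 0.19×1.7624 + 0.25×1.6702 + 0.22×0.9772 + 0.29×0.2703 = 1.1296

1.130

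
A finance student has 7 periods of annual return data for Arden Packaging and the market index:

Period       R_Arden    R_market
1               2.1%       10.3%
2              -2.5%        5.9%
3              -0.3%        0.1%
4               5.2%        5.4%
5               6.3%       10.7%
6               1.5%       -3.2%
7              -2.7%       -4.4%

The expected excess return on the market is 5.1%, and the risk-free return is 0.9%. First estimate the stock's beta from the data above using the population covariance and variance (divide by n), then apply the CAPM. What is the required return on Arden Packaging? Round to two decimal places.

Mean R_i = (2.1 − 2.5 − 0.3 + 5.2 + 6.3 + 1.5 − 2.7) / 7 = 1.3714%
Mean R_m = (10.3 + 5.9 + 0.1 + 5.4 + 10.7 − 3.2 − 4.4) / 7 = 3.5429%
Σ(R_i − R̄_i)(R_m − R̄_m) = 75.4086  ⇒  Cov = 75.4086 / 7 = 10.7727
Σ(R_m − R̄_m)² = 226.2971  ⇒  Var(R_m) = 226.2971 / 7 = 32.3282
β = Cov / Var(R_m) = 10.7727 / 32.3282 = 0.3332
E(R) = R_f + β × MRP = 0.9% + 0.3332 × 5.1% = 2.60%

2.60%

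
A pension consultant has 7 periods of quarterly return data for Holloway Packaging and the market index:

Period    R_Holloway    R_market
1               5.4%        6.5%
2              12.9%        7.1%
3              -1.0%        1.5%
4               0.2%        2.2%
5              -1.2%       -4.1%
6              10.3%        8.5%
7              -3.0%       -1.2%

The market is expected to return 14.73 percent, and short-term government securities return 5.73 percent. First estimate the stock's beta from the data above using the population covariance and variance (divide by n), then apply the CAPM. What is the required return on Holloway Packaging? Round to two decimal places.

16.28%

Mean R_i = (5.4 + 12.9 − 1.0 + 0.2 − 1.2 + 10.3 − 3.0) / 7 = 3.3714%
Mean R_m = (6.5 + 7.1 + 1.5 + 2.2 − 4.1 + 8.5 − 1.2) / 7 = 2.9286%
Σ(R_i − R̄_i)(R_m − R̄_m) = 152.5857  ⇒  Cov = 152.5857 / 7 = 21.7980
Σ(R_m − R̄_m)² = 130.2143  ⇒  Var(R_m) = 130.2143 / 7 = 18.6020
β = Cov / Var(R_m) = 21.7980 / 18.6020 = 1.1718
MRP = 14.73% − 5.73% = 9.00%
E(R) = R_f + β × MRP = 5.73% + 1.1718 × 9.00% = 16.28%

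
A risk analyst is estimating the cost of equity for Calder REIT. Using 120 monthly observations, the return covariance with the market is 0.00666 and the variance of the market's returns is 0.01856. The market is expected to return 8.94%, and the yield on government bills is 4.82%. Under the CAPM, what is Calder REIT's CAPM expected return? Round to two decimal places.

β = Cov(R_i, R_m) / Var(R_m) = 0.00666 / 0.01856 = 0.3588
MRP = 8.94% − 4.82% = 4.12%
E(R) = R_f + β × MRP = 4.82% + 0.3588 × 4.12% = 6.30%

6.30%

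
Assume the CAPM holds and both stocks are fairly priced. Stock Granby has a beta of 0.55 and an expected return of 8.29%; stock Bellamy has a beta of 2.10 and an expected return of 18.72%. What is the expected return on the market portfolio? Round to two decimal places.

11.32%

Both satisfy E(R) = R_f + β·MRP, so the slope of the SML is
MRP = (18.72% − 8.29%) / (2.10 − 0.55) = 10.43% / 1.55 = 6.7290%
R_f = E(R_Granby) − β_Granby·MRP = 8.29% − 0.55 × 6.7290% = 4.5891%
E(R_m) = R_f + MRP = 4.5891% + 6.7290% = 11.32%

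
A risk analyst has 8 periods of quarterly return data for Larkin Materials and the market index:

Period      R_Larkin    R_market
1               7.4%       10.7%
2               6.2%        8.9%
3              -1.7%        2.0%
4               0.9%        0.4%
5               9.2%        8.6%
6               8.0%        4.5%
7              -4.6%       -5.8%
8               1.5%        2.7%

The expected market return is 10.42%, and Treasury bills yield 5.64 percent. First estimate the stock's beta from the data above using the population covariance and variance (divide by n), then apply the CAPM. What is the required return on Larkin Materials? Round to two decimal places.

9.59%

Mean R_i = (7.4 + 6.2 − 1.7 + 0.9 + 9.2 + 8.0 − 4.6 + 1.5) / 8 = 3.3625%
Mean R_m = (10.7 + 8.9 + 2.0 + 0.4 + 8.6 + 4.5 − 5.8 + 2.7) / 8 = 4.0000%
Σ(R_i − R̄_i)(R_m − R̄_m) = 169.5700  ⇒  Cov = 169.5700 / 8 = 21.1963
Σ(R_m − R̄_m)² = 205.0000  ⇒  Var(R_m) = 205.0000 / 8 = 25.6250
β = Cov / Var(R_m) = 21.1963 / 25.6250 = 0.8272
MRP = 10.42% − 5.64% = 4.78%
E(R) = R_f + β × MRP = 5.64% + 0.8272 × 4.78% = 9.59%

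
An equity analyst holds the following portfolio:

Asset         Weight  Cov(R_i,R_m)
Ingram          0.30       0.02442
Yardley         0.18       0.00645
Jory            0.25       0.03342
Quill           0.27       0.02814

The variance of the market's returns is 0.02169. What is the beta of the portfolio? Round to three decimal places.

1.127

β_Ingram = 0.02442 / 0.02169 = 1.1259
β_Yardley = 0.00645 / 0.02169 = 0.2974
β_Jory = 0.03342 / 0.02169 = 1.5408
β_Quill = 0.02814 / 0.02169 = 1.2974
β_P = Σ w_i β_i = 0.30×1.1259 + 0.18×0.2974 + 0.25×1.5408 + 0.27×1.2974 = 1.1268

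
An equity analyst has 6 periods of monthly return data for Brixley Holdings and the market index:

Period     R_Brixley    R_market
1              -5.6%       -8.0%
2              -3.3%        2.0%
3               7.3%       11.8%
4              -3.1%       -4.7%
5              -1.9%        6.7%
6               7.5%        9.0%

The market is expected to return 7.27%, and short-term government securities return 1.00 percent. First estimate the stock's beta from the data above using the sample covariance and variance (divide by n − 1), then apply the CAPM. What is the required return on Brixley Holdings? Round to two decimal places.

Mean R_i = (-5.6 − 3.3 + 7.3 − 3.1 − 1.9 + 7.5) / 6 = 0.1500%
Mean R_m = (-8.0 + 2.0 + 11.8 − 4.7 + 6.7 + 9.0) / 6 = 2.8000%
Σ(R_i − R̄_i)(R_m − R̄_m) = 191.1600  ⇒  Cov = 191.1600 / 5 = 38.2320
Σ(R_m − R̄_m)² = 308.1800  ⇒  Var(R_m) = 308.1800 / 5 = 61.6360
β = Cov / Var(R_m) = 38.2320 / 61.6360 = 0.6203
MRP = 7.27% − 1.00% = 6.27%
E(R) = R_f + β × MRP = 1.00% + 0.6203 × 6.27% = 4.89%

4.89%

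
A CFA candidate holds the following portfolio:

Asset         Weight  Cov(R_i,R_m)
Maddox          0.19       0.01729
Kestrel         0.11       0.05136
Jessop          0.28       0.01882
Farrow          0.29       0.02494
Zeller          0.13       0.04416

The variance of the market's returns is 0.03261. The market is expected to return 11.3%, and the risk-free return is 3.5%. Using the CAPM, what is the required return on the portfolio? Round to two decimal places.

β_Maddox = 0.01729 / 0.03261 = 0.5302
β_Kestrel = 0.05136 / 0.03261 = 1.5750
β_Jessop = 0.01882 / 0.03261 = 0.5771
β_Farrow = 0.02494 / 0.03261 = 0.7648
β_Zeller = 0.04416 / 0.03261 = 1.3542
β_P = Σ w_i β_i = 0.19×0.5302 + 0.11×1.5750 + 0.28×0.5771 + 0.29×0.7648 + 0.13×1.3542 = 0.8334
MRP = 11.3% − 3.5% = 7.80%
E(R_P) = R_f + β_P × MRP = 3.5% + 0.8334 × 7.8% = 10.00%

10.00%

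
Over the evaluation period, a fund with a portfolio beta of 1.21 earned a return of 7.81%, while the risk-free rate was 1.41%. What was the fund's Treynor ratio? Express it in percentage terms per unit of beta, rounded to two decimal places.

5.29%

Treynor = (R_P − R_f) / β_P = (7.81% − 1.41%) / 1.2100 = 6.40% / 1.2100 = 5.29%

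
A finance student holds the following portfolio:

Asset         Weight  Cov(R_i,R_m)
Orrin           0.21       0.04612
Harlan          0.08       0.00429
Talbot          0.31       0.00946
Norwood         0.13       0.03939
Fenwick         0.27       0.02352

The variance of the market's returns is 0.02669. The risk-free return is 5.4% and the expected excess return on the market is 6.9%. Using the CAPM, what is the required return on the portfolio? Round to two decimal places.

11.72%

β_Orrin = 0.04612 / 0.02669 = 1.7280
β_Harlan = 0.00429 / 0.02669 = 0.1607
β_Talbot = 0.00946 / 0.02669 = 0.3544
β_Norwood = 0.03939 / 0.02669 = 1.4758
β_Fenwick = 0.02352 / 0.02669 = 0.8812
β_P = Σ w_i β_i = 0.21×1.7280 + 0.08×0.1607 + 0.31×0.3544 + 0.13×1.4758 + 0.27×0.8812 = 0.9154
E(R_P) = R_f + β_P × MRP = 5.4% + 0.9154 × 6.9% = 11.72%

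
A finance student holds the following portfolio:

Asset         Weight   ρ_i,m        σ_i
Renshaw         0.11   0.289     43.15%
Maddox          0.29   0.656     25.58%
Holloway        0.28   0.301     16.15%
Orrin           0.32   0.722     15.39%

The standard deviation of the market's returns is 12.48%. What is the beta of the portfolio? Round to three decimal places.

0.894

β_Renshaw = 0.289 × 43.15% / 12.48% = 0.9992
β_Maddox = 0.656 × 25.58% / 12.48% = 1.3446
β_Holloway = 0.301 × 16.15% / 12.48% = 0.3895
β_Orrin = 0.722 × 15.39% / 12.48% = 0.8904
β_P = Σ w_i β_i = 0.11×0.9992 + 0.29×1.3446 + 0.28×0.3895 + 0.32×0.8904 = 0.8938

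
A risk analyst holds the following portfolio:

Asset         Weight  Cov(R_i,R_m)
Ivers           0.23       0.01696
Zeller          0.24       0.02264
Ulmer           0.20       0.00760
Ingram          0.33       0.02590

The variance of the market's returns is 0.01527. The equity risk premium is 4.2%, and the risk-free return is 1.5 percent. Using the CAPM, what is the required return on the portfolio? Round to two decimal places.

β_Ivers = 0.01696 / 0.01527 = 1.1107
β_Zeller = 0.02264 / 0.01527 = 1.4826
β_Ulmer = 0.00760 / 0.01527 = 0.4977
β_Ingram = 0.02590 / 0.01527 = 1.6961
β_P = Σ w_i β_i = 0.23×1.1107 + 0.24×1.4826 + 0.20×0.4977 + 0.33×1.6961 = 1.2705
E(R_P) = R_f + β_P × MRP = 1.5% + 1.2705 × 4.2% = 6.84%

6.84%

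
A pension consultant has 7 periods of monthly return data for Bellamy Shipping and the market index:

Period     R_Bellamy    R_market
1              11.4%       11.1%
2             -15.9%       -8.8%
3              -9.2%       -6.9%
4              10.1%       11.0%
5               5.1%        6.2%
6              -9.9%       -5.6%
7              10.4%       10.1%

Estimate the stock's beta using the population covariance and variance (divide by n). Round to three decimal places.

Mean R_i = (11.4 − 15.9 − 9.2 + 10.1 + 5.1 − 9.9 + 10.4) / 7 = 0.2857%
Mean R_m = (11.1 − 8.8 − 6.9 + 11.0 + 6.2 − 5.6 + 10.1) / 7 = 2.4429%
Σ(R_i − R̄_i)(R_m − R̄_m) = 628.2543  ⇒  Cov = 628.2543 / 7 = 89.7506
Σ(R_m − R̄_m)² = 499.2971  ⇒  Var(R_m) = 499.2971 / 7 = 71.3282
β = Cov / Var(R_m) = 89.7506 / 71.3282 = 1.2583

1.258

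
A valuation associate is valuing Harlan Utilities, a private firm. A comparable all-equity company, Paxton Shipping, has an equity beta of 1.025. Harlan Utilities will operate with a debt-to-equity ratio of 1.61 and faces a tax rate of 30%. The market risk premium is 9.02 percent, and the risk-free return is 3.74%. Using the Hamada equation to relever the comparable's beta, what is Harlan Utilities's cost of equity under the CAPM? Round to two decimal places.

23.41%

β_L = β_U × [1 + (1 − t)(D/E)] = 1.025 × [1 + (1 − 0.30) × 1.61]
    = 1.025 × [1 + 0.70 × 1.61] = 1.025 × 2.1270 = 2.1802
E(R) = R_f + β_L × MRP = 3.74% + 2.1802 × 9.02% = 23.41%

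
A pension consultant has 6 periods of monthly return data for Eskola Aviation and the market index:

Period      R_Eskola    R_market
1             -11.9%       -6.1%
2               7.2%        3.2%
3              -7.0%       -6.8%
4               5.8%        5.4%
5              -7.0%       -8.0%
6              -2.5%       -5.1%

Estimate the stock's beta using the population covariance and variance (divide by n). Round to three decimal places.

Mean R_i = (-11.9 + 7.2 − 7.0 + 5.8 − 7.0 − 2.5) / 6 = -2.5667%
Mean R_m = (-6.1 + 3.2 − 6.8 + 5.4 − 8.0 − 5.1) / 6 = -2.9000%
Σ(R_i − R̄_i)(R_m − R̄_m) = 198.6400  ⇒  Cov = 198.6400 / 6 = 33.1067
Σ(R_m − R̄_m)² = 162.4000  ⇒  Var(R_m) = 162.4000 / 6 = 27.0667
β = Cov / Var(R_m) = 33.1067 / 27.0667 = 1.2232

1.223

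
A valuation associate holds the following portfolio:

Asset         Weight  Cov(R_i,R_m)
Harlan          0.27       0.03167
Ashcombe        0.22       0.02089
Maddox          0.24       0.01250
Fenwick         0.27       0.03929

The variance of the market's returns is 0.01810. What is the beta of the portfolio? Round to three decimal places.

β_Harlan = 0.03167 / 0.01810 = 1.7497
β_Ashcombe = 0.02089 / 0.01810 = 1.1541
β_Maddox = 0.01250 / 0.01810 = 0.6906
β_Fenwick = 0.03929 / 0.01810 = 2.1707
β_P = Σ w_i β_i = 0.27×1.7497 + 0.22×1.1541 + 0.24×0.6906 + 0.27×2.1707 = 1.4782

1.478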